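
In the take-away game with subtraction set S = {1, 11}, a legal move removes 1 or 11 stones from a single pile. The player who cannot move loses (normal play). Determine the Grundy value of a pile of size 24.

0

G(0) = 0
G(1) = mex{0} = 1
G(2) = mex{1} = 0
G(3) = mex{0} = 1
G(4) = mex{1} = 0
G(5) = mex{0} = 1
G(6) = mex{1} = 0
G(7) = mex{0} = 1
G(8) = mex{1} = 0
G(9) = mex{0} = 1
G(10) = mex{1} = 0
G(11) = mex{0,0} = 1
G(12) = mex{1,1} = 0
G(13) = mex{0,0} = 1
G(14) = mex{1,1} = 0
G(15) = mex{0,0} = 1
G(16) = mex{1,1} = 0
G(17) = mex{0,0} = 1
G(18) = mex{1,1} = 0
G(19) = mex{0,0} = 1
G(20) = mex{1,1} = 0
G(21) = mex{0,0} = 1
G(22) = mex{1,1} = 0
G(23) = mex{0,0} = 1
G(24) = mex{1,1} = 0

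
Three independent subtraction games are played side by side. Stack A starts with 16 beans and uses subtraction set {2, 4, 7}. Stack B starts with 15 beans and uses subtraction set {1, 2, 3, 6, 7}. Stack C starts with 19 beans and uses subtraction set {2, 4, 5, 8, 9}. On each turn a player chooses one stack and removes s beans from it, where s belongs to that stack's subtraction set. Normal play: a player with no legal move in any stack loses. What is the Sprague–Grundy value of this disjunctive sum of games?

Stack A, S = {2, 4, 7}:
n :  0  1  2  3  4  5  6  7  8  9 10 11 12 13 14 15 16
G :  0  0  1  1  2  2  0  3  1  0  2  1  0  2  1  0  2
G_A(16) = 2.
Stack B, S = {1, 2, 3, 6, 7}:
n :  0  1  2  3  4  5  6  7  8  9 10 11 12 13 14 15
G :  0  1  2  3  0  1  2  3  0  1  2  3  0  1  2  3
G_B(15) = 3.
Stack C, S = {2, 4, 5, 8, 9}:
n :  0  1  2  3  4  5  6  7  8  9 10 11 12 13 14 15 16 17 18 19
G :  0  0  1  1  2  2  3  0  4  1  5  2  3  0  0  1  1  2  2  3
G_C(19) = 3.
Combined Grundy value = 2 ⊕ 3 ⊕ 3 = 2.

2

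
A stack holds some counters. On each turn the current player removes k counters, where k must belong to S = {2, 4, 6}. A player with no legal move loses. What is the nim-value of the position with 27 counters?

G(0) = 0
G(1) = mex{} = 0
G(2) = mex{0} = 1
G(3) = mex{0} = 1
G(4) = mex{1,0} = 2
G(5) = mex{1,0} = 2
G(6) = mex{2,1,0} = 3
G(7) = mex{2,1,0} = 3
G(8) = mex{3,2,1} = 0
G(9) = mex{3,2,1} = 0
G(10) = mex{0,3,2} = 1
G(11) = mex{0,3,2} = 1
G(12) = mex{1,0,3} = 2
G(13) = mex{1,0,3} = 2
G(14) = mex{2,1,0} = 3
G(15) = mex{2,1,0} = 3
G(16) = mex{3,2,1} = 0
G(17) = mex{3,2,1} = 0
G(18) = mex{0,3,2} = 1
G(19) = mex{0,3,2} = 1
G(20) = mex{1,0,3} = 2
G(21) = mex{1,0,3} = 2
G(22) = mex{2,1,0} = 3
G(23) = mex{2,1,0} = 3
G(24) = mex{3,2,1} = 0
G(25) = mex{3,2,1} = 0
G(26) = mex{0,3,2} = 1
G(27) = mex{0,3,2} = 1

1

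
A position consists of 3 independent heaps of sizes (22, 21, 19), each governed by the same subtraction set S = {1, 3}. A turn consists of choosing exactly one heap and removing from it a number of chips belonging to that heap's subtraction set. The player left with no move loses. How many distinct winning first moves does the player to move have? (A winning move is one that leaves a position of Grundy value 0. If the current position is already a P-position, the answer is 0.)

0

All heaps use S = {1, 3}:
n :  0  1  2  3  4  5  6  7  8  9 10 11 12 13 14 15 16 17 18 19 20 21 22
G :  0  1  0  1  0  1  0  1  0  1  0  1  0  1  0  1  0  1  0  1  0  1  0
Heap A: G(22) = 0.
Heap B: G(21) = 1.
Heap C: G(19) = 1.
Combined Grundy value = 0 ⊕ 1 ⊕ 1 = 0.
A winning move leaves total XOR = 0, i.e. changes one component's Grundy value g to g ⊕ X where X is the current total.
Heap A: target g' = 0⊕0 = 0, but every legal move changes the Grundy value (mex property), so 0 moves.
Heap B: target g' = 1⊕0 = 1, but every legal move changes the Grundy value (mex property), so 0 moves.
Heap C: target g' = 1⊕0 = 1, but every legal move changes the Grundy value (mex property), so 0 moves.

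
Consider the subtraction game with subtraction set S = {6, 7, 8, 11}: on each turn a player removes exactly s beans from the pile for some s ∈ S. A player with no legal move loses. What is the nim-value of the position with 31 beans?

2

G(0) = 0
G(1) = mex{} = 0
G(2) = mex{} = 0
G(3) = mex{} = 0
G(4) = mex{} = 0
G(5) = mex{} = 0
G(6) = mex{0} = 1
G(7) = mex{0,0} = 1
G(8) = mex{0,0,0} = 1
G(9) = mex{0,0,0} = 1
G(10) = mex{0,0,0} = 1
G(11) = mex{0,0,0,0} = 1
G(12) = mex{1,0,0,0} = 2
G(13) = mex{1,1,0,0} = 2
G(14) = mex{1,1,1,0} = 2
G(15) = mex{1,1,1,0} = 2
G(16) = mex{1,1,1,0} = 2
G(17) = mex{1,1,1,1} = 0
G(18) = mex{2,1,1,1} = 0
G(19) = mex{2,2,1,1} = 0
G(20) = mex{2,2,2,1} = 0
G(21) = mex{2,2,2,1} = 0
G(22) = mex{2,2,2,1} = 0
G(23) = mex{0,2,2,2} = 1
G(24) = mex{0,0,2,2} = 1
G(25) = mex{0,0,0,2} = 1
G(26) = mex{0,0,0,2} = 1
G(27) = mex{0,0,0,2} = 1
G(28) = mex{0,0,0,0} = 1
G(29) = mex{1,0,0,0} = 2
G(30) = mex{1,1,0,0} = 2
G(31) = mex{1,1,1,0} = 2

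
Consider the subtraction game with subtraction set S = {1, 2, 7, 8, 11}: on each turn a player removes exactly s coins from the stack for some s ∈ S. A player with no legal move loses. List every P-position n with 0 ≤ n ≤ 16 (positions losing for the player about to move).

0, 3, 6, 9, 12, 15

G(0) = 0
G(1) = mex{0} = 1
G(2) = mex{1,0} = 2
G(3) = mex{2,1} = 0
G(4) = mex{0,2} = 1
G(5) = mex{1,0} = 2
G(6) = mex{2,1} = 0
G(7) = mex{0,2,0} = 1
G(8) = mex{1,0,1,0} = 2
G(9) = mex{2,1,2,1} = 0
G(10) = mex{0,2,0,2} = 1
G(11) = mex{1,0,1,0,0} = 2
G(12) = mex{2,1,2,1,1} = 0
G(13) = mex{0,2,0,2,2} = 1
G(14) = mex{1,0,1,0,0} = 2
G(15) = mex{2,1,2,1,1} = 0
G(16) = mex{0,2,0,2,2} = 1
P-positions are exactly the n with G(n) = 0.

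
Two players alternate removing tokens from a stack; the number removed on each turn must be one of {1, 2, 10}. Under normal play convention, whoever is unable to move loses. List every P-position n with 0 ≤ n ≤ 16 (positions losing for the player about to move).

n :  0  1  2  3  4  5  6  7  8  9 10 11 12 13 14 15 16
G :  0  1  2  0  1  2  0  1  2  0  1  2  0  1  2  0  1
P-positions are exactly the n with G(n) = 0.

0, 3, 6, 9, 12, 15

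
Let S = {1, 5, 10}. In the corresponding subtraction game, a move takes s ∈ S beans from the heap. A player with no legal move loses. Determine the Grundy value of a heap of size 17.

n :  0  1  2  3  4  5  6  7  8  9 10 11 12 13 14 15 16 17
G :  0  1  0  1  0  1  0  1  0  1  2  3  2  3  2  0  1  0

0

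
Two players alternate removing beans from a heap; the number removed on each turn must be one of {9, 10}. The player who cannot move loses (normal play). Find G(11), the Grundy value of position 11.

n :  0  1  2  3  4  5  6  7  8  9 10 11
G :  0  0  0  0  0  0  0  0  0  1  1  1

1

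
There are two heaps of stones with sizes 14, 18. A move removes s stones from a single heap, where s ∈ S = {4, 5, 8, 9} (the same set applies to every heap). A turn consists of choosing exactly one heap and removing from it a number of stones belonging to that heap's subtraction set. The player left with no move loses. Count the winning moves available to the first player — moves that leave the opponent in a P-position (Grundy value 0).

All heaps use S = {4, 5, 8, 9}:
n :  0  1  2  3  4  5  6  7  8  9 10 11 12 13 14 15 16 17 18
G :  0  0  0  0  1  1  1  1  2  2  2  2  3  0  0  0  0  1  1
Heap A: G(14) = 0.
Heap B: G(18) = 1.
Combined Grundy value = 0 ⊕ 1 = 1.
A winning move leaves total XOR = 0, i.e. changes one component's Grundy value g to g ⊕ X where X is the current total.
Heap A: need g' = 0⊕1 = 1. Options: 14−4→G=2, 14−5→G=2, 14−8→G=1, 14−9→G=1. Hits: 2.
Heap B: need g' = 1⊕1 = 0. Options: 18−4→G=0, 18−5→G=0, 18−8→G=2, 18−9→G=2. Hits: 2.

4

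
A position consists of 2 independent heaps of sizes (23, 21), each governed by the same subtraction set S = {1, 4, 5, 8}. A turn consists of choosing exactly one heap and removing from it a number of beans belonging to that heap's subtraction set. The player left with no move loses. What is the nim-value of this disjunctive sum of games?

All heaps use S = {1, 4, 5, 8}:
G(0) = 0
G(1) = mex{0} = 1
G(2) = mex{1} = 0
G(3) = mex{0} = 1
G(4) = mex{1,0} = 2
G(5) = mex{2,1,0} = 3
G(6) = mex{3,0,1} = 2
G(7) = mex{2,1,0} = 3
G(8) = mex{3,2,1,0} = 4
G(9) = mex{4,3,2,1} = 0
G(10) = mex{0,2,3,0} = 1
G(11) = mex{1,3,2,1} = 0
G(12) = mex{0,4,3,2} = 1
G(13) = mex{1,0,4,3} = 2
G(14) = mex{2,1,0,2} = 3
G(15) = mex{3,0,1,3} = 2
G(16) = mex{2,1,0,4} = 3
G(17) = mex{3,2,1,0} = 4
G(18) = mex{4,3,2,1} = 0
G(19) = mex{0,2,3,0} = 1
G(20) = mex{1,3,2,1} = 0
G(21) = mex{0,4,3,2} = 1
G(22) = mex{1,0,4,3} = 2
G(23) = mex{2,1,0,2} = 3
Heap A: G(23) = 3.
Heap B: G(21) = 1.
Combined Grundy value = 3 ⊕ 1 = 2.

2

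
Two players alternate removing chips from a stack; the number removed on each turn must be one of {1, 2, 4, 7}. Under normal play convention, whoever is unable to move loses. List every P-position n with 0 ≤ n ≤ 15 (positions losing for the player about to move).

G(0) = 0
G(1) = mex{0} = 1
G(2) = mex{1,0} = 2
G(3) = mex{2,1} = 0
G(4) = mex{0,2,0} = 1
G(5) = mex{1,0,1} = 2
G(6) = mex{2,1,2} = 0
G(7) = mex{0,2,0,0} = 1
G(8) = mex{1,0,1,1} = 2
G(9) = mex{2,1,2,2} = 0
G(10) = mex{0,2,0,0} = 1
G(11) = mex{1,0,1,1} = 2
G(12) = mex{2,1,2,2} = 0
G(13) = mex{0,2,0,0} = 1
G(14) = mex{1,0,1,1} = 2
G(15) = mex{2,1,2,2} = 0
P-positions are exactly the n with G(n) = 0.

0, 3, 6, 9, 12, 15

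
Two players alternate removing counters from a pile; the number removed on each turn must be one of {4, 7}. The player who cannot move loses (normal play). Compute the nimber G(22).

n :  0  1  2  3  4  5  6  7  8  9 10 11 12 13 14 15 16 17 18 19 20 21 22
G :  0  0  0  0  1  1  1  1  2  2  2  0  0  0  0  1  1  1  1  2  2  2  0

0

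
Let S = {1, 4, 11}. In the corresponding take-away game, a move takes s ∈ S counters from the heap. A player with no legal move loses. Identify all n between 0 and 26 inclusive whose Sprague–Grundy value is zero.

G(0) = 0
G(1) = mex{0} = 1
G(2) = mex{1} = 0
G(3) = mex{0} = 1
G(4) = mex{1,0} = 2
G(5) = mex{2,1} = 0
G(6) = mex{0,0} = 1
G(7) = mex{1,1} = 0
G(8) = mex{0,2} = 1
G(9) = mex{1,0} = 2
G(10) = mex{2,1} = 0
G(11) = mex{0,0,0} = 1
G(12) = mex{1,1,1} = 0
G(13) = mex{0,2,0} = 1
G(14) = mex{1,0,1} = 2
G(15) = mex{2,1,2} = 0
G(16) = mex{0,0,0} = 1
G(17) = mex{1,1,1} = 0
G(18) = mex{0,2,0} = 1
G(19) = mex{1,0,1} = 2
G(20) = mex{2,1,2} = 0
G(21) = mex{0,0,0} = 1
G(22) = mex{1,1,1} = 0
G(23) = mex{0,2,0} = 1
G(24) = mex{1,0,1} = 2
G(25) = mex{2,1,2} = 0
G(26) = mex{0,0,0} = 1
P-positions are exactly the n with G(n) = 0.

0, 2, 5, 7, 10, 12, 15, 17, 20, 22, 25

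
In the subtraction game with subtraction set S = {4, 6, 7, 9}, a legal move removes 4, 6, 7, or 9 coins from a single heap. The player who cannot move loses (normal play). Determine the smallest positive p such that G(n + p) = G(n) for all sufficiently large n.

13

G(0) = 0
G(1) = mex{} = 0
G(2) = mex{} = 0
G(3) = mex{} = 0
G(4) = mex{0} = 1
G(5) = mex{0} = 1
G(6) = mex{0,0} = 1
G(7) = mex{0,0,0} = 1
G(8) = mex{1,0,0} = 2
G(9) = mex{1,0,0,0} = 2
G(10) = mex{1,1,0,0} = 2
G(11) = mex{1,1,1,0} = 2
G(12) = mex{2,1,1,0} = 3
G(13) = mex{2,1,1,1} = 0
G(14) = mex{2,2,1,1} = 0
G(15) = mex{2,2,2,1} = 0
G(16) = mex{3,2,2,1} = 0
G(17) = mex{0,2,2,2} = 1
G(18) = mex{0,3,2,2} = 1
G(19) = mex{0,0,3,2} = 1
G(20) = mex{0,0,0,2} = 1
G(21) = mex{1,0,0,3} = 2
G(22) = mex{1,0,0,0} = 2
G(23) = mex{1,1,0,0} = 2
G(24) = mex{1,1,1,0} = 2
G(25) = mex{2,1,1,0} = 3
G(26) = mex{2,1,1,1} = 0
G(27) = mex{2,2,1,1} = 0
G(n+13) = G(n) holds for n = 0,…,8 (a full window of length max(S) = 9), so the sequence is purely periodic with period 13.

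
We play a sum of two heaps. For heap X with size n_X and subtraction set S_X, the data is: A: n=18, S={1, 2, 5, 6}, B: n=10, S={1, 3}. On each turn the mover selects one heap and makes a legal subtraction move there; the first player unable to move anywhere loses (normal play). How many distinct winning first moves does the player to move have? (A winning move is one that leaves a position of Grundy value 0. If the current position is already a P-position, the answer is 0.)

Heap A, S = {1, 2, 5, 6}:
n :  0  1  2  3  4  5  6  7  8  9 10 11 12 13 14 15 16 17 18
G :  0  1  2  0  1  2  3  0  1  2  0  1  2  3  0  1  2  0  1
G_A(18) = 1.
Heap B, S = {1, 3}:
G(0) = 0
G(1) = mex{0} = 1
G(2) = mex{1} = 0
G(3) = mex{0,0} = 1
G(4) = mex{1,1} = 0
G(5) = mex{0,0} = 1
G(6) = mex{1,1} = 0
G(7) = mex{0,0} = 1
G(8) = mex{1,1} = 0
G(9) = mex{0,0} = 1
G(10) = mex{1,1} = 0
G_B(10) = 0.
Combined Grundy value = 1 ⊕ 0 = 1.
A winning move leaves total XOR = 0, i.e. changes one component's Grundy value g to g ⊕ X where X is the current total.
Heap A: need g' = 1⊕1 = 0. Options: 18−1→G=0, 18−2→G=2, 18−5→G=3, 18−6→G=2. Hits: 1.
Heap B: need g' = 0⊕1 = 1. Options: 10−1→G=1, 10−3→G=1. Hits: 2.

3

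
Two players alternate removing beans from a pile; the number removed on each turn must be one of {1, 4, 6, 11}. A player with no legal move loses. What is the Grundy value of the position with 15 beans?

0

n :  0  1  2  3  4  5  6  7  8  9 10 11 12 13 14 15
G :  0  1  0  1  2  0  1  0  1  2  0  1  0  1  2  0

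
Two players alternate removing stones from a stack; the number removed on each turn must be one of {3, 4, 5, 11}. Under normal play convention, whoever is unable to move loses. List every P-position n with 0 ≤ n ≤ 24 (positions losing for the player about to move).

0, 1, 2, 8, 9, 10, 16, 17, 18, 24

G(0) = 0
G(1) = mex{} = 0
G(2) = mex{} = 0
G(3) = mex{0} = 1
G(4) = mex{0,0} = 1
G(5) = mex{0,0,0} = 1
G(6) = mex{1,0,0} = 2
G(7) = mex{1,1,0} = 2
G(8) = mex{1,1,1} = 0
G(9) = mex{2,1,1} = 0
G(10) = mex{2,2,1} = 0
G(11) = mex{0,2,2,0} = 1
G(12) = mex{0,0,2,0} = 1
G(13) = mex{0,0,0,0} = 1
G(14) = mex{1,0,0,1} = 2
G(15) = mex{1,1,0,1} = 2
G(16) = mex{1,1,1,1} = 0
G(17) = mex{2,1,1,2} = 0
G(18) = mex{2,2,1,2} = 0
G(19) = mex{0,2,2,0} = 1
G(20) = mex{0,0,2,0} = 1
G(21) = mex{0,0,0,0} = 1
G(22) = mex{1,0,0,1} = 2
G(23) = mex{1,1,0,1} = 2
G(24) = mex{1,1,1,1} = 0
P-positions are exactly the n with G(n) = 0.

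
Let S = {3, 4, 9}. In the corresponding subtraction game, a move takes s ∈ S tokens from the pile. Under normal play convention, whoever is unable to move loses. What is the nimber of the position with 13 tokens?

G(0) = 0
G(1) = mex{} = 0
G(2) = mex{} = 0
G(3) = mex{0} = 1
G(4) = mex{0,0} = 1
G(5) = mex{0,0} = 1
G(6) = mex{1,0} = 2
G(7) = mex{1,1} = 0
G(8) = mex{1,1} = 0
G(9) = mex{2,1,0} = 3
G(10) = mex{0,2,0} = 1
G(11) = mex{0,0,0} = 1
G(12) = mex{3,0,1} = 2
G(13) = mex{1,3,1} = 0

0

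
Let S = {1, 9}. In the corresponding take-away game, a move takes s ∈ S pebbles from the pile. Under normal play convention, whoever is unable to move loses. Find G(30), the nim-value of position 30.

0

G(0) = 0
G(1) = mex{0} = 1
G(2) = mex{1} = 0
G(3) = mex{0} = 1
G(4) = mex{1} = 0
G(5) = mex{0} = 1
G(6) = mex{1} = 0
G(7) = mex{0} = 1
G(8) = mex{1} = 0
G(9) = mex{0,0} = 1
G(10) = mex{1,1} = 0
G(11) = mex{0,0} = 1
G(12) = mex{1,1} = 0
G(13) = mex{0,0} = 1
G(14) = mex{1,1} = 0
G(15) = mex{0,0} = 1
G(16) = mex{1,1} = 0
G(17) = mex{0,0} = 1
G(18) = mex{1,1} = 0
G(19) = mex{0,0} = 1
G(20) = mex{1,1} = 0
G(21) = mex{0,0} = 1
G(22) = mex{1,1} = 0
G(23) = mex{0,0} = 1
G(24) = mex{1,1} = 0
G(25) = mex{0,0} = 1
G(26) = mex{1,1} = 0
G(27) = mex{0,0} = 1
G(28) = mex{1,1} = 0
G(29) = mex{0,0} = 1
G(30) = mex{1,1} = 0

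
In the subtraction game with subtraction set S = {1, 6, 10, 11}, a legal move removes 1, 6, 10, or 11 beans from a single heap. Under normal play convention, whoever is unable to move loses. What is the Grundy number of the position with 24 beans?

G(0) = 0
G(1) = mex{0} = 1
G(2) = mex{1} = 0
G(3) = mex{0} = 1
G(4) = mex{1} = 0
G(5) = mex{0} = 1
G(6) = mex{1,0} = 2
G(7) = mex{2,1} = 0
G(8) = mex{0,0} = 1
G(9) = mex{1,1} = 0
G(10) = mex{0,0,0} = 1
G(11) = mex{1,1,1,0} = 2
G(12) = mex{2,2,0,1} = 3
G(13) = mex{3,0,1,0} = 2
G(14) = mex{2,1,0,1} = 3
G(15) = mex{3,0,1,0} = 2
G(16) = mex{2,1,2,1} = 0
G(17) = mex{0,2,0,2} = 1
G(18) = mex{1,3,1,0} = 2
G(19) = mex{2,2,0,1} = 3
G(20) = mex{3,3,1,0} = 2
G(21) = mex{2,2,2,1} = 0
G(22) = mex{0,0,3,2} = 1
G(23) = mex{1,1,2,3} = 0
G(24) = mex{0,2,3,2} = 1

1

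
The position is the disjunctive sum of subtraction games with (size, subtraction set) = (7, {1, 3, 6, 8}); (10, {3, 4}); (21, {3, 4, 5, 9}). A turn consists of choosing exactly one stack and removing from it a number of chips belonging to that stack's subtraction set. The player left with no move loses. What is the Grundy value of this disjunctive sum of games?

Stack A, S = {1, 3, 6, 8}:
G(0) = 0
G(1) = mex{0} = 1
G(2) = mex{1} = 0
G(3) = mex{0,0} = 1
G(4) = mex{1,1} = 0
G(5) = mex{0,0} = 1
G(6) = mex{1,1,0} = 2
G(7) = mex{2,0,1} = 3
G_A(7) = 3.
Stack B, S = {3, 4}:
n :  0  1  2  3  4  5  6  7  8  9 10
G :  0  0  0  1  1  1  2  0  0  0  1
G_B(10) = 1.
Stack C, S = {3, 4, 5, 9}:
G(0) = 0
G(1) = mex{} = 0
G(2) = mex{} = 0
G(3) = mex{0} = 1
G(4) = mex{0,0} = 1
G(5) = mex{0,0,0} = 1
G(6) = mex{1,0,0} = 2
G(7) = mex{1,1,0} = 2
G(8) = mex{1,1,1} = 0
G(9) = mex{2,1,1,0} = 3
G(10) = mex{2,2,1,0} = 3
G(11) = mex{0,2,2,0} = 1
G(12) = mex{3,0,2,1} = 4
G(13) = mex{3,3,0,1} = 2
G(14) = mex{1,3,3,1} = 0
G(15) = mex{4,1,3,2} = 0
G(16) = mex{2,4,1,2} = 0
G(17) = mex{0,2,4,0} = 1
G(18) = mex{0,0,2,3} = 1
G(19) = mex{0,0,0,3} = 1
G(20) = mex{1,0,0,1} = 2
G(21) = mex{1,1,0,4} = 2
G_C(21) = 2.
Combined Grundy value = 3 ⊕ 1 ⊕ 2 = 0.

0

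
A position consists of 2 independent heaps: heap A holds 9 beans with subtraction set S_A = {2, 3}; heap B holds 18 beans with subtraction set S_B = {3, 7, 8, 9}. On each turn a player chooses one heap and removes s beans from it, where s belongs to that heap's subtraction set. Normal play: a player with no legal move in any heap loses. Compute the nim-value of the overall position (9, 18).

2

Heap A, S = {2, 3}:
n : 0 1 2 3 4 5 6 7 8 9
G : 0 0 1 1 2 0 0 1 1 2
G_A(9) = 2.
Heap B, S = {3, 7, 8, 9}:
n :  0  1  2  3  4  5  6  7  8  9 10 11 12 13 14 15 16 17 18
G :  0  0  0  1  1  1  0  2  2  1  3  3  0  2  4  1  0  0  0
G_B(18) = 0.
Combined Grundy value = 2 ⊕ 0 = 2.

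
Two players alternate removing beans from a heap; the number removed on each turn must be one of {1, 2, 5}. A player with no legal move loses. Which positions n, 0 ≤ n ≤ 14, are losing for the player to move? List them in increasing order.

0, 3, 6, 9, 12

n :  0  1  2  3  4  5  6  7  8  9 10 11 12 13 14
G :  0  1  2  0  1  2  0  1  2  0  1  2  0  1  2
P-positions are exactly the n with G(n) = 0.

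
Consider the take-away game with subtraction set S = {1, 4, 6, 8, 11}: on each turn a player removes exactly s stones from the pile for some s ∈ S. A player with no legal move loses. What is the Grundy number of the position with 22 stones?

n :  0  1  2  3  4  5  6  7  8  9 10 11 12 13 14 15 16 17 18 19 20 21 22
G :  0  1  0  1  2  0  1  0  1  2  3  2  0  1  0  1  2  0  1  0  1  2  3

3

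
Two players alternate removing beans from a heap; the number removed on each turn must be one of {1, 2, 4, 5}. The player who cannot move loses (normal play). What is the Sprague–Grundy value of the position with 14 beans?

G(0) = 0
G(1) = mex{0} = 1
G(2) = mex{1,0} = 2
G(3) = mex{2,1} = 0
G(4) = mex{0,2,0} = 1
G(5) = mex{1,0,1,0} = 2
G(6) = mex{2,1,2,1} = 0
G(7) = mex{0,2,0,2} = 1
G(8) = mex{1,0,1,0} = 2
G(9) = mex{2,1,2,1} = 0
G(10) = mex{0,2,0,2} = 1
G(11) = mex{1,0,1,0} = 2
G(12) = mex{2,1,2,1} = 0
G(13) = mex{0,2,0,2} = 1
G(14) = mex{1,0,1,0} = 2

2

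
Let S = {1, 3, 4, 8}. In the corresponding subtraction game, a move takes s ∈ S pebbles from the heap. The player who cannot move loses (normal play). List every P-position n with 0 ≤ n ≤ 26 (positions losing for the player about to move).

0, 2, 7, 9, 14, 16, 21, 23

G(0) = 0
G(1) = mex{0} = 1
G(2) = mex{1} = 0
G(3) = mex{0,0} = 1
G(4) = mex{1,1,0} = 2
G(5) = mex{2,0,1} = 3
G(6) = mex{3,1,0} = 2
G(7) = mex{2,2,1} = 0
G(8) = mex{0,3,2,0} = 1
G(9) = mex{1,2,3,1} = 0
G(10) = mex{0,0,2,0} = 1
G(11) = mex{1,1,0,1} = 2
G(12) = mex{2,0,1,2} = 3
G(13) = mex{3,1,0,3} = 2
G(14) = mex{2,2,1,2} = 0
G(15) = mex{0,3,2,0} = 1
G(16) = mex{1,2,3,1} = 0
G(17) = mex{0,0,2,0} = 1
G(18) = mex{1,1,0,1} = 2
G(19) = mex{2,0,1,2} = 3
G(20) = mex{3,1,0,3} = 2
G(21) = mex{2,2,1,2} = 0
G(22) = mex{0,3,2,0} = 1
G(23) = mex{1,2,3,1} = 0
G(24) = mex{0,0,2,0} = 1
G(25) = mex{1,1,0,1} = 2
G(26) = mex{2,0,1,2} = 3
P-positions are exactly the n with G(n) = 0.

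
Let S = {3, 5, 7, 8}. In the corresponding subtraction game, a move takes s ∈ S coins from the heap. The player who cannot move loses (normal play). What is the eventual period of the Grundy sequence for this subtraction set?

n :  0  1  2  3  4  5  6  7  8  9 10 11 12 13 14 15 16 17 18 19 20 21 22 23
G :  0  0  0  1  1  1  2  2  2  3  3  0  0  0  1  1  1  2  2  2  3  3  0  0
G(n+11) = G(n) holds for n = 0,…,7 (a full window of length max(S) = 8), so the sequence is purely periodic with period 11.

11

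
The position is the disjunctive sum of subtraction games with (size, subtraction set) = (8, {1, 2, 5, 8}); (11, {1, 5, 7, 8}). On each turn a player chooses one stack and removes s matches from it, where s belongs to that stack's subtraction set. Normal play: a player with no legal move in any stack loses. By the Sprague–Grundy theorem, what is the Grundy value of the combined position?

1

Stack A, S = {1, 2, 5, 8}:
n : 0 1 2 3 4 5 6 7 8
G : 0 1 2 0 1 2 0 1 2
G_A(8) = 2.
Stack B, S = {1, 5, 7, 8}:
G(0) = 0
G(1) = mex{0} = 1
G(2) = mex{1} = 0
G(3) = mex{0} = 1
G(4) = mex{1} = 0
G(5) = mex{0,0} = 1
G(6) = mex{1,1} = 0
G(7) = mex{0,0,0} = 1
G(8) = mex{1,1,1,0} = 2
G(9) = mex{2,0,0,1} = 3
G(10) = mex{3,1,1,0} = 2
G(11) = mex{2,0,0,1} = 3
G_B(11) = 3.
Combined Grundy value = 2 ⊕ 3 = 1.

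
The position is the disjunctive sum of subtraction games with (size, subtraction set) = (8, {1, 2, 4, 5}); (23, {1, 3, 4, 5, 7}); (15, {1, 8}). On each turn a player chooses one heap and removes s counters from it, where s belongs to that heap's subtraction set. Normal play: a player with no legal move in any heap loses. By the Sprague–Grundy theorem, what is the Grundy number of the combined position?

1

Heap A, S = {1, 2, 4, 5}:
G(0) = 0
G(1) = mex{0} = 1
G(2) = mex{1,0} = 2
G(3) = mex{2,1} = 0
G(4) = mex{0,2,0} = 1
G(5) = mex{1,0,1,0} = 2
G(6) = mex{2,1,2,1} = 0
G(7) = mex{0,2,0,2} = 1
G(8) = mex{1,0,1,0} = 2
G_A(8) = 2.
Heap B, S = {1, 3, 4, 5, 7}:
G(0) = 0
G(1) = mex{0} = 1
G(2) = mex{1} = 0
G(3) = mex{0,0} = 1
G(4) = mex{1,1,0} = 2
G(5) = mex{2,0,1,0} = 3
G(6) = mex{3,1,0,1} = 2
G(7) = mex{2,2,1,0,0} = 3
G(8) = mex{3,3,2,1,1} = 0
G(9) = mex{0,2,3,2,0} = 1
G(10) = mex{1,3,2,3,1} = 0
G(11) = mex{0,0,3,2,2} = 1
G(12) = mex{1,1,0,3,3} = 2
G(13) = mex{2,0,1,0,2} = 3
G(14) = mex{3,1,0,1,3} = 2
G(15) = mex{2,2,1,0,0} = 3
G(16) = mex{3,3,2,1,1} = 0
G(17) = mex{0,2,3,2,0} = 1
G(18) = mex{1,3,2,3,1} = 0
G(19) = mex{0,0,3,2,2} = 1
G(20) = mex{1,1,0,3,3} = 2
G(21) = mex{2,0,1,0,2} = 3
G(22) = mex{3,1,0,1,3} = 2
G(23) = mex{2,2,1,0,0} = 3
G_B(23) = 3.
Heap C, S = {1, 8}:
n :  0  1  2  3  4  5  6  7  8  9 10 11 12 13 14 15
G :  0  1  0  1  0  1  0  1  2  0  1  0  1  0  1  0
G_C(15) = 0.
Combined Grundy value = 2 ⊕ 3 ⊕ 0 = 1.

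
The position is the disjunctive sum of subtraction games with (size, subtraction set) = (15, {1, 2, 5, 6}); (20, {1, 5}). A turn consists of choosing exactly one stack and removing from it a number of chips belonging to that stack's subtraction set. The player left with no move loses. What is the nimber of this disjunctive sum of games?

Stack A, S = {1, 2, 5, 6}:
G(0) = 0
G(1) = mex{0} = 1
G(2) = mex{1,0} = 2
G(3) = mex{2,1} = 0
G(4) = mex{0,2} = 1
G(5) = mex{1,0,0} = 2
G(6) = mex{2,1,1,0} = 3
G(7) = mex{3,2,2,1} = 0
G(8) = mex{0,3,0,2} = 1
G(9) = mex{1,0,1,0} = 2
G(10) = mex{2,1,2,1} = 0
G(11) = mex{0,2,3,2} = 1
G(12) = mex{1,0,0,3} = 2
G(13) = mex{2,1,1,0} = 3
G(14) = mex{3,2,2,1} = 0
G(15) = mex{0,3,0,2} = 1
G_A(15) = 1.
Stack B, S = {1, 5}:
n :  0  1  2  3  4  5  6  7  8  9 10 11 12 13 14 15 16 17 18 19 20
G :  0  1  0  1  0  1  0  1  0  1  0  1  0  1  0  1  0  1  0  1  0
G_B(20) = 0.
Combined Grundy value = 1 ⊕ 0 = 1.

1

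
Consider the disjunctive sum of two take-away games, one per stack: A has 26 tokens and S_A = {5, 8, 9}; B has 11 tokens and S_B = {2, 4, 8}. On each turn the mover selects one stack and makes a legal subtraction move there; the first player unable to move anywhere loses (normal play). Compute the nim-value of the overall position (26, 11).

0

Stack A, S = {5, 8, 9}:
G(0) = 0
G(1) = mex{} = 0
G(2) = mex{} = 0
G(3) = mex{} = 0
G(4) = mex{} = 0
G(5) = mex{0} = 1
G(6) = mex{0} = 1
G(7) = mex{0} = 1
G(8) = mex{0,0} = 1
G(9) = mex{0,0,0} = 1
G(10) = mex{1,0,0} = 2
G(11) = mex{1,0,0} = 2
G(12) = mex{1,0,0} = 2
G(13) = mex{1,1,0} = 2
G(14) = mex{1,1,1} = 0
G(15) = mex{2,1,1} = 0
G(16) = mex{2,1,1} = 0
G(17) = mex{2,1,1} = 0
G(18) = mex{2,2,1} = 0
G(19) = mex{0,2,2} = 1
G(20) = mex{0,2,2} = 1
G(21) = mex{0,2,2} = 1
G(22) = mex{0,0,2} = 1
G(23) = mex{0,0,0} = 1
G(24) = mex{1,0,0} = 2
G(25) = mex{1,0,0} = 2
G(26) = mex{1,0,0} = 2
G_A(26) = 2.
Stack B, S = {2, 4, 8}:
n :  0  1  2  3  4  5  6  7  8  9 10 11
G :  0  0  1  1  2  2  0  0  1  1  2  2
G_B(11) = 2.
Combined Grundy value = 2 ⊕ 2 = 0.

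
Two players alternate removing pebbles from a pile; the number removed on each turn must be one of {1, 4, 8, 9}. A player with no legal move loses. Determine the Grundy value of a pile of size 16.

G(0) = 0
G(1) = mex{0} = 1
G(2) = mex{1} = 0
G(3) = mex{0} = 1
G(4) = mex{1,0} = 2
G(5) = mex{2,1} = 0
G(6) = mex{0,0} = 1
G(7) = mex{1,1} = 0
G(8) = mex{0,2,0} = 1
G(9) = mex{1,0,1,0} = 2
G(10) = mex{2,1,0,1} = 3
G(11) = mex{3,0,1,0} = 2
G(12) = mex{2,1,2,1} = 0
G(13) = mex{0,2,0,2} = 1
G(14) = mex{1,3,1,0} = 2
G(15) = mex{2,2,0,1} = 3
G(16) = mex{3,0,1,0} = 2

2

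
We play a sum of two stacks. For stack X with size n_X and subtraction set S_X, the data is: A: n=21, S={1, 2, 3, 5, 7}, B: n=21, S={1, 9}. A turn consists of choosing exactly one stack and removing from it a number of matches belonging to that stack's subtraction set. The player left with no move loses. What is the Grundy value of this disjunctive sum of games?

Stack A, S = {1, 2, 3, 5, 7}:
n :  0  1  2  3  4  5  6  7  8  9 10 11 12 13 14 15 16 17 18 19 20 21
G :  0  1  2  3  0  1  2  3  0  1  2  3  0  1  2  3  0  1  2  3  0  1
G_A(21) = 1.
Stack B, S = {1, 9}:
n :  0  1  2  3  4  5  6  7  8  9 10 11 12 13 14 15 16 17 18 19 20 21
G :  0  1  0  1  0  1  0  1  0  1  0  1  0  1  0  1  0  1  0  1  0  1
G_B(21) = 1.
Combined Grundy value = 1 ⊕ 1 = 0.

0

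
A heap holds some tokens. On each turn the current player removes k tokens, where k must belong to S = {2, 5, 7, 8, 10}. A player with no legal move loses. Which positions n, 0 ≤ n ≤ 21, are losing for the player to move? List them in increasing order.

0, 1, 4, 13, 16, 17

G(0) = 0
G(1) = mex{} = 0
G(2) = mex{0} = 1
G(3) = mex{0} = 1
G(4) = mex{1} = 0
G(5) = mex{1,0} = 2
G(6) = mex{0,0} = 1
G(7) = mex{2,1,0} = 3
G(8) = mex{1,1,0,0} = 2
G(9) = mex{3,0,1,0} = 2
G(10) = mex{2,2,1,1,0} = 3
G(11) = mex{2,1,0,1,0} = 3
G(12) = mex{3,3,2,0,1} = 4
G(13) = mex{3,2,1,2,1} = 0
G(14) = mex{4,2,3,1,0} = 5
G(15) = mex{0,3,2,3,2} = 1
G(16) = mex{5,3,2,2,1} = 0
G(17) = mex{1,4,3,2,3} = 0
G(18) = mex{0,0,3,3,2} = 1
G(19) = mex{0,5,4,3,2} = 1
G(20) = mex{1,1,0,4,3} = 2
G(21) = mex{1,0,5,0,3} = 2
P-positions are exactly the n with G(n) = 0.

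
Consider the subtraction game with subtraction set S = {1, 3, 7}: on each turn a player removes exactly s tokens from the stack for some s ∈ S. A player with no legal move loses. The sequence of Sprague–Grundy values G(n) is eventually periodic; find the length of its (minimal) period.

G(0) = 0
G(1) = mex{0} = 1
G(2) = mex{1} = 0
G(3) = mex{0,0} = 1
G(4) = mex{1,1} = 0
G(5) = mex{0,0} = 1
G(6) = mex{1,1} = 0
G(7) = mex{0,0,0} = 1
G(8) = mex{1,1,1} = 0
G(9) = mex{0,0,0} = 1
G(10) = mex{1,1,1} = 0
G(11) = mex{0,0,0} = 1
G(12) = mex{1,1,1} = 0
G(13) = mex{0,0,0} = 1
G(14) = mex{1,1,1} = 0
G(n+2) = G(n) holds for n = 0,…,6 (a full window of length max(S) = 7), so the sequence is purely periodic with period 2.

2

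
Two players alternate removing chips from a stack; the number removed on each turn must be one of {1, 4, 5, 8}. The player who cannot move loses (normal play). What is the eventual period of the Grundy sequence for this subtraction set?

n :  0  1  2  3  4  5  6  7  8  9 10 11 12 13 14 15 16 17 18 19
G :  0  1  0  1  2  3  2  3  4  0  1  0  1  2  3  2  3  4  0  1
G(n+9) = G(n) holds for n = 0,…,7 (a full window of length max(S) = 8), so the sequence is purely periodic with period 9.

9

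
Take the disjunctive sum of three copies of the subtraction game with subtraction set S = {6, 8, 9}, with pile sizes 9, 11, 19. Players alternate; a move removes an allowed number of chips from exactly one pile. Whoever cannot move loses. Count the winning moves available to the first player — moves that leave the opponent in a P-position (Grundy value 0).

0

All piles use S = {6, 8, 9}:
n :  0  1  2  3  4  5  6  7  8  9 10 11 12 13 14 15 16 17 18 19
G :  0  0  0  0  0  0  1  1  1  1  1  1  2  2  2  0  0  0  0  0
Pile A: G(9) = 1.
Pile B: G(11) = 1.
Pile C: G(19) = 0.
Combined Grundy value = 1 ⊕ 1 ⊕ 0 = 0.
A winning move leaves total XOR = 0, i.e. changes one component's Grundy value g to g ⊕ X where X is the current total.
Pile A: target g' = 1⊕0 = 1, but every legal move changes the Grundy value (mex property), so 0 moves.
Pile B: target g' = 1⊕0 = 1, but every legal move changes the Grundy value (mex property), so 0 moves.
Pile C: target g' = 0⊕0 = 0, but every legal move changes the Grundy value (mex property), so 0 moves.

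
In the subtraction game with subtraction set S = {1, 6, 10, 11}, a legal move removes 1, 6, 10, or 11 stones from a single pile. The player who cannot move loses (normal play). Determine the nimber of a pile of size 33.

G(0) = 0
G(1) = mex{0} = 1
G(2) = mex{1} = 0
G(3) = mex{0} = 1
G(4) = mex{1} = 0
G(5) = mex{0} = 1
G(6) = mex{1,0} = 2
G(7) = mex{2,1} = 0
G(8) = mex{0,0} = 1
G(9) = mex{1,1} = 0
G(10) = mex{0,0,0} = 1
G(11) = mex{1,1,1,0} = 2
G(12) = mex{2,2,0,1} = 3
G(13) = mex{3,0,1,0} = 2
G(14) = mex{2,1,0,1} = 3
G(15) = mex{3,0,1,0} = 2
G(16) = mex{2,1,2,1} = 0
G(17) = mex{0,2,0,2} = 1
G(18) = mex{1,3,1,0} = 2
G(19) = mex{2,2,0,1} = 3
G(20) = mex{3,3,1,0} = 2
G(21) = mex{2,2,2,1} = 0
G(22) = mex{0,0,3,2} = 1
G(23) = mex{1,1,2,3} = 0
G(24) = mex{0,2,3,2} = 1
G(25) = mex{1,3,2,3} = 0
G(26) = mex{0,2,0,2} = 1
G(27) = mex{1,0,1,0} = 2
G(28) = mex{2,1,2,1} = 0
G(29) = mex{0,0,3,2} = 1
G(30) = mex{1,1,2,3} = 0
G(31) = mex{0,0,0,2} = 1
G(32) = mex{1,1,1,0} = 2
G(33) = mex{2,2,0,1} = 3

3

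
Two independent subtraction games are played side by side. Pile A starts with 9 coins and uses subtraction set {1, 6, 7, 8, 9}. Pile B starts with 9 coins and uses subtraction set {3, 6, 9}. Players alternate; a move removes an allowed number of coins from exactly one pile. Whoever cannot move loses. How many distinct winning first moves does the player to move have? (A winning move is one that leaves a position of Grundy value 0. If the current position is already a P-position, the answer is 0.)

0

Pile A, S = {1, 6, 7, 8, 9}:
G(0) = 0
G(1) = mex{0} = 1
G(2) = mex{1} = 0
G(3) = mex{0} = 1
G(4) = mex{1} = 0
G(5) = mex{0} = 1
G(6) = mex{1,0} = 2
G(7) = mex{2,1,0} = 3
G(8) = mex{3,0,1,0} = 2
G(9) = mex{2,1,0,1,0} = 3
G_A(9) = 3.
Pile B, S = {3, 6, 9}:
n : 0 1 2 3 4 5 6 7 8 9
G : 0 0 0 1 1 1 2 2 2 3
G_B(9) = 3.
Combined Grundy value = 3 ⊕ 3 = 0.
A winning move leaves total XOR = 0, i.e. changes one component's Grundy value g to g ⊕ X where X is the current total.
Pile A: target g' = 3⊕0 = 3, but every legal move changes the Grundy value (mex property), so 0 moves.
Pile B: target g' = 3⊕0 = 3, but every legal move changes the Grundy value (mex property), so 0 moves.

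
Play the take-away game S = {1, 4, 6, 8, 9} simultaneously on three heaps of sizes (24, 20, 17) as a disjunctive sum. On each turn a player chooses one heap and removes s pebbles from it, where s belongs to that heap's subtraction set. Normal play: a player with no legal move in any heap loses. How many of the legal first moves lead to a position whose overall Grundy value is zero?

All heaps use S = {1, 4, 6, 8, 9}:
G(0) = 0
G(1) = mex{0} = 1
G(2) = mex{1} = 0
G(3) = mex{0} = 1
G(4) = mex{1,0} = 2
G(5) = mex{2,1} = 0
G(6) = mex{0,0,0} = 1
G(7) = mex{1,1,1} = 0
G(8) = mex{0,2,0,0} = 1
G(9) = mex{1,0,1,1,0} = 2
G(10) = mex{2,1,2,0,1} = 3
G(11) = mex{3,0,0,1,0} = 2
G(12) = mex{2,1,1,2,1} = 0
G(13) = mex{0,2,0,0,2} = 1
G(14) = mex{1,3,1,1,0} = 2
G(15) = mex{2,2,2,0,1} = 3
G(16) = mex{3,0,3,1,0} = 2
G(17) = mex{2,1,2,2,1} = 0
G(18) = mex{0,2,0,3,2} = 1
G(19) = mex{1,3,1,2,3} = 0
G(20) = mex{0,2,2,0,2} = 1
G(21) = mex{1,0,3,1,0} = 2
G(22) = mex{2,1,2,2,1} = 0
G(23) = mex{0,0,0,3,2} = 1
G(24) = mex{1,1,1,2,3} = 0
Heap A: G(24) = 0.
Heap B: G(20) = 1.
Heap C: G(17) = 0.
Combined Grundy value = 0 ⊕ 1 ⊕ 0 = 1.
A winning move leaves total XOR = 0, i.e. changes one component's Grundy value g to g ⊕ X where X is the current total.
Heap A: need g' = 0⊕1 = 1. Options: 24−1→G=1, 24−4→G=1, 24−6→G=1, 24−8→G=2, 24−9→G=3. Hits: 3.
Heap B: need g' = 1⊕1 = 0. Options: 20−1→G=0, 20−4→G=2, 20−6→G=2, 20−8→G=0, 20−9→G=2. Hits: 2.
Heap C: need g' = 0⊕1 = 1. Options: 17−1→G=2, 17−4→G=1, 17−6→G=2, 17−8→G=2, 17−9→G=1. Hits: 2.

7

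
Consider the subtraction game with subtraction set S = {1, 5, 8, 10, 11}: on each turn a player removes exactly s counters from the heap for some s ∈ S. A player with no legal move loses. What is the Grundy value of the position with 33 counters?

G(0) = 0
G(1) = mex{0} = 1
G(2) = mex{1} = 0
G(3) = mex{0} = 1
G(4) = mex{1} = 0
G(5) = mex{0,0} = 1
G(6) = mex{1,1} = 0
G(7) = mex{0,0} = 1
G(8) = mex{1,1,0} = 2
G(9) = mex{2,0,1} = 3
G(10) = mex{3,1,0,0} = 2
G(11) = mex{2,0,1,1,0} = 3
G(12) = mex{3,1,0,0,1} = 2
G(13) = mex{2,2,1,1,0} = 3
G(14) = mex{3,3,0,0,1} = 2
G(15) = mex{2,2,1,1,0} = 3
G(16) = mex{3,3,2,0,1} = 4
G(17) = mex{4,2,3,1,0} = 5
G(18) = mex{5,3,2,2,1} = 0
G(19) = mex{0,2,3,3,2} = 1
G(20) = mex{1,3,2,2,3} = 0
G(21) = mex{0,4,3,3,2} = 1
G(22) = mex{1,5,2,2,3} = 0
G(23) = mex{0,0,3,3,2} = 1
G(24) = mex{1,1,4,2,3} = 0
G(25) = mex{0,0,5,3,2} = 1
G(26) = mex{1,1,0,4,3} = 2
G(27) = mex{2,0,1,5,4} = 3
G(28) = mex{3,1,0,0,5} = 2
G(29) = mex{2,0,1,1,0} = 3
G(30) = mex{3,1,0,0,1} = 2
G(31) = mex{2,2,1,1,0} = 3
G(32) = mex{3,3,0,0,1} = 2
G(33) = mex{2,2,1,1,0} = 3

3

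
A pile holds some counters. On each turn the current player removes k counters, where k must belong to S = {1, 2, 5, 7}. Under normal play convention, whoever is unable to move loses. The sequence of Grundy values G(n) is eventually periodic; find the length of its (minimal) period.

3

n :  0  1  2  3  4  5  6  7  8  9 10 11 12 13 14
G :  0  1  2  0  1  2  0  1  2  0  1  2  0  1  2
G(n+3) = G(n) holds for n = 0,…,6 (a full window of length max(S) = 7), so the sequence is purely periodic with period 3.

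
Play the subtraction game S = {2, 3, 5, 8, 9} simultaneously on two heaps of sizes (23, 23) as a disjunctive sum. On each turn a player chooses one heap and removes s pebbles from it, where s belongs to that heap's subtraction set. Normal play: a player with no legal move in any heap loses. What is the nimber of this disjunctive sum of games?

0

All heaps use S = {2, 3, 5, 8, 9}:
n :  0  1  2  3  4  5  6  7  8  9 10 11 12 13 14 15 16 17 18 19 20 21 22 23
G :  0  0  1  1  2  2  3  0  4  1  3  0  4  1  5  2  2  0  0  1  1  3  2  4
Heap A: G(23) = 4.
Heap B: G(23) = 4.
Combined Grundy value = 4 ⊕ 4 = 0.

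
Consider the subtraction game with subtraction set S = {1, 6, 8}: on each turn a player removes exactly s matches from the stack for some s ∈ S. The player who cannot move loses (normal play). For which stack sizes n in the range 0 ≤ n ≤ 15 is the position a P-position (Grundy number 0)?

0, 2, 4, 7, 9, 11, 14

G(0) = 0
G(1) = mex{0} = 1
G(2) = mex{1} = 0
G(3) = mex{0} = 1
G(4) = mex{1} = 0
G(5) = mex{0} = 1
G(6) = mex{1,0} = 2
G(7) = mex{2,1} = 0
G(8) = mex{0,0,0} = 1
G(9) = mex{1,1,1} = 0
G(10) = mex{0,0,0} = 1
G(11) = mex{1,1,1} = 0
G(12) = mex{0,2,0} = 1
G(13) = mex{1,0,1} = 2
G(14) = mex{2,1,2} = 0
G(15) = mex{0,0,0} = 1
P-positions are exactly the n with G(n) = 0.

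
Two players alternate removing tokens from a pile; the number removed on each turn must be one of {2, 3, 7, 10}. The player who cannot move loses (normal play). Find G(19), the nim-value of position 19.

G(0) = 0
G(1) = mex{} = 0
G(2) = mex{0} = 1
G(3) = mex{0,0} = 1
G(4) = mex{1,0} = 2
G(5) = mex{1,1} = 0
G(6) = mex{2,1} = 0
G(7) = mex{0,2,0} = 1
G(8) = mex{0,0,0} = 1
G(9) = mex{1,0,1} = 2
G(10) = mex{1,1,1,0} = 2
G(11) = mex{2,1,2,0} = 3
G(12) = mex{2,2,0,1} = 3
G(13) = mex{3,2,0,1} = 4
G(14) = mex{3,3,1,2} = 0
G(15) = mex{4,3,1,0} = 2
G(16) = mex{0,4,2,0} = 1
G(17) = mex{2,0,2,1} = 3
G(18) = mex{1,2,3,1} = 0
G(19) = mex{3,1,3,2} = 0

0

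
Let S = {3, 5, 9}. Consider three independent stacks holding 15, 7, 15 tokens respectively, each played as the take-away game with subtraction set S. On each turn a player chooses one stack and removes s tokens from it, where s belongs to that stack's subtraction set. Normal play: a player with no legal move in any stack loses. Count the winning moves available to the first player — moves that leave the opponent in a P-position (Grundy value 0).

All stacks use S = {3, 5, 9}:
n :  0  1  2  3  4  5  6  7  8  9 10 11 12 13 14 15
G :  0  0  0  1  1  1  2  2  0  3  3  1  0  2  0  1
Stack A: G(15) = 1.
Stack B: G(7) = 2.
Stack C: G(15) = 1.
Combined Grundy value = 1 ⊕ 2 ⊕ 1 = 2.
A winning move leaves total XOR = 0, i.e. changes one component's Grundy value g to g ⊕ X where X is the current total.
Stack A: need g' = 1⊕2 = 3. Options: 15−3→G=0, 15−5→G=3, 15−9→G=2. Hits: 1.
Stack B: need g' = 2⊕2 = 0. Options: 7−3→G=1, 7−5→G=0. Hits: 1.
Stack C: need g' = 1⊕2 = 3. Options: 15−3→G=0, 15−5→G=3, 15−9→G=2. Hits: 1.

3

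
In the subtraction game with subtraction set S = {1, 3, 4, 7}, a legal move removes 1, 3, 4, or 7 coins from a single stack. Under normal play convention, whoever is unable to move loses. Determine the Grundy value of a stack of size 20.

n :  0  1  2  3  4  5  6  7  8  9 10 11 12 13 14 15 16 17 18 19 20
G :  0  1  0  1  2  3  2  3  0  1  0  1  2  3  2  3  0  1  0  1  2

2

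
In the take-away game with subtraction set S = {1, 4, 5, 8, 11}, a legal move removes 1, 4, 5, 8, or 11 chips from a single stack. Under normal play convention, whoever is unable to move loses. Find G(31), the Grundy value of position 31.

G(0) = 0
G(1) = mex{0} = 1
G(2) = mex{1} = 0
G(3) = mex{0} = 1
G(4) = mex{1,0} = 2
G(5) = mex{2,1,0} = 3
G(6) = mex{3,0,1} = 2
G(7) = mex{2,1,0} = 3
G(8) = mex{3,2,1,0} = 4
G(9) = mex{4,3,2,1} = 0
G(10) = mex{0,2,3,0} = 1
G(11) = mex{1,3,2,1,0} = 4
G(12) = mex{4,4,3,2,1} = 0
G(13) = mex{0,0,4,3,0} = 1
G(14) = mex{1,1,0,2,1} = 3
G(15) = mex{3,4,1,3,2} = 0
G(16) = mex{0,0,4,4,3} = 1
G(17) = mex{1,1,0,0,2} = 3
G(18) = mex{3,3,1,1,3} = 0
G(19) = mex{0,0,3,4,4} = 1
G(20) = mex{1,1,0,0,0} = 2
G(21) = mex{2,3,1,1,1} = 0
G(22) = mex{0,0,3,3,4} = 1
G(23) = mex{1,1,0,0,0} = 2
G(24) = mex{2,2,1,1,1} = 0
G(25) = mex{0,0,2,3,3} = 1
G(26) = mex{1,1,0,0,0} = 2
G(27) = mex{2,2,1,1,1} = 0
G(28) = mex{0,0,2,2,3} = 1
G(29) = mex{1,1,0,0,0} = 2
G(30) = mex{2,2,1,1,1} = 0
G(31) = mex{0,0,2,2,2} = 1

1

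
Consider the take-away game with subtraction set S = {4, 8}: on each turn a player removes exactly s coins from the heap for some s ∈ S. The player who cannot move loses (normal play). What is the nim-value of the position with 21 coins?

2

n :  0  1  2  3  4  5  6  7  8  9 10 11 12 13 14 15 16 17 18 19 20 21
G :  0  0  0  0  1  1  1  1  2  2  2  2  0  0  0  0  1  1  1  1  2  2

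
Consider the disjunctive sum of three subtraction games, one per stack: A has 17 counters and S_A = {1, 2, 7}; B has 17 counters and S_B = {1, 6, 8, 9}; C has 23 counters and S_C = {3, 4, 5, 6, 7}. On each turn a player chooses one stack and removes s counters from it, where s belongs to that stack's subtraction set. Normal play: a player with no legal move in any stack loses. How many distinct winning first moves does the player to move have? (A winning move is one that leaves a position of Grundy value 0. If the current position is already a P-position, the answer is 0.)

5

Stack A, S = {1, 2, 7}:
G(0) = 0
G(1) = mex{0} = 1
G(2) = mex{1,0} = 2
G(3) = mex{2,1} = 0
G(4) = mex{0,2} = 1
G(5) = mex{1,0} = 2
G(6) = mex{2,1} = 0
G(7) = mex{0,2,0} = 1
G(8) = mex{1,0,1} = 2
G(9) = mex{2,1,2} = 0
G(10) = mex{0,2,0} = 1
G(11) = mex{1,0,1} = 2
G(12) = mex{2,1,2} = 0
G(13) = mex{0,2,0} = 1
G(14) = mex{1,0,1} = 2
G(15) = mex{2,1,2} = 0
G(16) = mex{0,2,0} = 1
G(17) = mex{1,0,1} = 2
G_A(17) = 2.
Stack B, S = {1, 6, 8, 9}:
n :  0  1  2  3  4  5  6  7  8  9 10 11 12 13 14 15 16 17
G :  0  1  0  1  0  1  2  0  1  2  3  2  3  2  0  1  2  0
G_B(17) = 0.
Stack C, S = {3, 4, 5, 6, 7}:
G(0) = 0
G(1) = mex{} = 0
G(2) = mex{} = 0
G(3) = mex{0} = 1
G(4) = mex{0,0} = 1
G(5) = mex{0,0,0} = 1
G(6) = mex{1,0,0,0} = 2
G(7) = mex{1,1,0,0,0} = 2
G(8) = mex{1,1,1,0,0} = 2
G(9) = mex{2,1,1,1,0} = 3
G(10) = mex{2,2,1,1,1} = 0
G(11) = mex{2,2,2,1,1} = 0
G(12) = mex{3,2,2,2,1} = 0
G(13) = mex{0,3,2,2,2} = 1
G(14) = mex{0,0,3,2,2} = 1
G(15) = mex{0,0,0,3,2} = 1
G(16) = mex{1,0,0,0,3} = 2
G(17) = mex{1,1,0,0,0} = 2
G(18) = mex{1,1,1,0,0} = 2
G(19) = mex{2,1,1,1,0} = 3
G(20) = mex{2,2,1,1,1} = 0
G(21) = mex{2,2,2,1,1} = 0
G(22) = mex{3,2,2,2,1} = 0
G(23) = mex{0,3,2,2,2} = 1
G_C(23) = 1.
Combined Grundy value = 2 ⊕ 0 ⊕ 1 = 3.
A winning move leaves total XOR = 0, i.e. changes one component's Grundy value g to g ⊕ X where X is the current total.
Stack A: need g' = 2⊕3 = 1. Options: 17−1→G=1, 17−2→G=0, 17−7→G=1. Hits: 2.
Stack B: need g' = 0⊕3 = 3. Options: 17−1→G=2, 17−6→G=2, 17−8→G=2, 17−9→G=1. Hits: 0.
Stack C: need g' = 1⊕3 = 2. Options: 23−3→G=0, 23−4→G=3, 23−5→G=2, 23−6→G=2, 23−7→G=2. Hits: 3.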